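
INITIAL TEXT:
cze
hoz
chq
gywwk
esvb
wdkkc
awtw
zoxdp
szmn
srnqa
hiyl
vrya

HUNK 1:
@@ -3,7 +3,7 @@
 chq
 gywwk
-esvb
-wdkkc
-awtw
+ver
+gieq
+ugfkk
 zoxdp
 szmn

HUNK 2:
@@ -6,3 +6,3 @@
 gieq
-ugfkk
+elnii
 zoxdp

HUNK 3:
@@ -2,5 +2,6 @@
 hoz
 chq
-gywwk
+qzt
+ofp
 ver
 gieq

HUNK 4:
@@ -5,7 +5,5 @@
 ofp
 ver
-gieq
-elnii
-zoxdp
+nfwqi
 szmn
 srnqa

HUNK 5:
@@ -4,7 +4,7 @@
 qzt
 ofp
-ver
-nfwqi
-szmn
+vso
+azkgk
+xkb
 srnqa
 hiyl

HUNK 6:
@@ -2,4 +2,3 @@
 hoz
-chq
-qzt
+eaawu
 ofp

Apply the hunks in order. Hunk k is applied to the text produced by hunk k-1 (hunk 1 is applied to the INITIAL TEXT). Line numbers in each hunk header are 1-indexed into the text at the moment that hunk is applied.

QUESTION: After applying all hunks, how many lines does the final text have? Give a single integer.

Answer: 10

Derivation:
Hunk 1: at line 3 remove [esvb,wdkkc,awtw] add [ver,gieq,ugfkk] -> 12 lines: cze hoz chq gywwk ver gieq ugfkk zoxdp szmn srnqa hiyl vrya
Hunk 2: at line 6 remove [ugfkk] add [elnii] -> 12 lines: cze hoz chq gywwk ver gieq elnii zoxdp szmn srnqa hiyl vrya
Hunk 3: at line 2 remove [gywwk] add [qzt,ofp] -> 13 lines: cze hoz chq qzt ofp ver gieq elnii zoxdp szmn srnqa hiyl vrya
Hunk 4: at line 5 remove [gieq,elnii,zoxdp] add [nfwqi] -> 11 lines: cze hoz chq qzt ofp ver nfwqi szmn srnqa hiyl vrya
Hunk 5: at line 4 remove [ver,nfwqi,szmn] add [vso,azkgk,xkb] -> 11 lines: cze hoz chq qzt ofp vso azkgk xkb srnqa hiyl vrya
Hunk 6: at line 2 remove [chq,qzt] add [eaawu] -> 10 lines: cze hoz eaawu ofp vso azkgk xkb srnqa hiyl vrya
Final line count: 10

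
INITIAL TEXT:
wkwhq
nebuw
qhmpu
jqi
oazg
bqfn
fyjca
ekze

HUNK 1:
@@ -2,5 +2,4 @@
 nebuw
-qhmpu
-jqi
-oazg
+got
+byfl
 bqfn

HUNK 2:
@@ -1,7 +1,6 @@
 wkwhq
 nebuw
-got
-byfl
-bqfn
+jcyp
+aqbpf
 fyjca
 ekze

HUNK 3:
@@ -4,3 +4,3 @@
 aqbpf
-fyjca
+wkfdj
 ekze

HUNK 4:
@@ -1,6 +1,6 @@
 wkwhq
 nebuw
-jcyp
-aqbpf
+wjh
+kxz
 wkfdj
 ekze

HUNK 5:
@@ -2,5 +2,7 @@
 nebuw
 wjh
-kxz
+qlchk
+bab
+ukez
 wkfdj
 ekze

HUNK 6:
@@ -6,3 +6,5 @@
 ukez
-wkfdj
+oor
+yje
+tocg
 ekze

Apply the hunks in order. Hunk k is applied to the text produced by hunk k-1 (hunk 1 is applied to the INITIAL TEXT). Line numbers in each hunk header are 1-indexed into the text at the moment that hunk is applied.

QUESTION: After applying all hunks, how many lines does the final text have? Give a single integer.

Answer: 10

Derivation:
Hunk 1: at line 2 remove [qhmpu,jqi,oazg] add [got,byfl] -> 7 lines: wkwhq nebuw got byfl bqfn fyjca ekze
Hunk 2: at line 1 remove [got,byfl,bqfn] add [jcyp,aqbpf] -> 6 lines: wkwhq nebuw jcyp aqbpf fyjca ekze
Hunk 3: at line 4 remove [fyjca] add [wkfdj] -> 6 lines: wkwhq nebuw jcyp aqbpf wkfdj ekze
Hunk 4: at line 1 remove [jcyp,aqbpf] add [wjh,kxz] -> 6 lines: wkwhq nebuw wjh kxz wkfdj ekze
Hunk 5: at line 2 remove [kxz] add [qlchk,bab,ukez] -> 8 lines: wkwhq nebuw wjh qlchk bab ukez wkfdj ekze
Hunk 6: at line 6 remove [wkfdj] add [oor,yje,tocg] -> 10 lines: wkwhq nebuw wjh qlchk bab ukez oor yje tocg ekze
Final line count: 10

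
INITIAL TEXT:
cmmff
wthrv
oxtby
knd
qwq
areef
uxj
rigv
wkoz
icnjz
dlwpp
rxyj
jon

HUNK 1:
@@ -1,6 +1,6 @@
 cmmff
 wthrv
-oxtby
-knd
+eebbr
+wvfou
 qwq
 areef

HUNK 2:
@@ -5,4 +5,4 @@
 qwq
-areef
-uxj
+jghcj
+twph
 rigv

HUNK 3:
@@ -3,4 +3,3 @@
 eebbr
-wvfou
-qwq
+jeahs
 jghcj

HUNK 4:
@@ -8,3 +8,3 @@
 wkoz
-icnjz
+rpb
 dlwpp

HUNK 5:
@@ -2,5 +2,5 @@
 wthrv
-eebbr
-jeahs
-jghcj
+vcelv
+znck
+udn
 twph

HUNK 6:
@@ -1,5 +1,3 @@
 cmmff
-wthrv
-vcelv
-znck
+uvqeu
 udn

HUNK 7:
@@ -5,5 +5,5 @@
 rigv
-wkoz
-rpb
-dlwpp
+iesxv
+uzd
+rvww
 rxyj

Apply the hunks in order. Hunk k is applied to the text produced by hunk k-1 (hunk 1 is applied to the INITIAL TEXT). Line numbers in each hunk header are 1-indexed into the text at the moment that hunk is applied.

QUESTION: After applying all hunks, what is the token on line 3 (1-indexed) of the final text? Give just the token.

Hunk 1: at line 1 remove [oxtby,knd] add [eebbr,wvfou] -> 13 lines: cmmff wthrv eebbr wvfou qwq areef uxj rigv wkoz icnjz dlwpp rxyj jon
Hunk 2: at line 5 remove [areef,uxj] add [jghcj,twph] -> 13 lines: cmmff wthrv eebbr wvfou qwq jghcj twph rigv wkoz icnjz dlwpp rxyj jon
Hunk 3: at line 3 remove [wvfou,qwq] add [jeahs] -> 12 lines: cmmff wthrv eebbr jeahs jghcj twph rigv wkoz icnjz dlwpp rxyj jon
Hunk 4: at line 8 remove [icnjz] add [rpb] -> 12 lines: cmmff wthrv eebbr jeahs jghcj twph rigv wkoz rpb dlwpp rxyj jon
Hunk 5: at line 2 remove [eebbr,jeahs,jghcj] add [vcelv,znck,udn] -> 12 lines: cmmff wthrv vcelv znck udn twph rigv wkoz rpb dlwpp rxyj jon
Hunk 6: at line 1 remove [wthrv,vcelv,znck] add [uvqeu] -> 10 lines: cmmff uvqeu udn twph rigv wkoz rpb dlwpp rxyj jon
Hunk 7: at line 5 remove [wkoz,rpb,dlwpp] add [iesxv,uzd,rvww] -> 10 lines: cmmff uvqeu udn twph rigv iesxv uzd rvww rxyj jon
Final line 3: udn

Answer: udn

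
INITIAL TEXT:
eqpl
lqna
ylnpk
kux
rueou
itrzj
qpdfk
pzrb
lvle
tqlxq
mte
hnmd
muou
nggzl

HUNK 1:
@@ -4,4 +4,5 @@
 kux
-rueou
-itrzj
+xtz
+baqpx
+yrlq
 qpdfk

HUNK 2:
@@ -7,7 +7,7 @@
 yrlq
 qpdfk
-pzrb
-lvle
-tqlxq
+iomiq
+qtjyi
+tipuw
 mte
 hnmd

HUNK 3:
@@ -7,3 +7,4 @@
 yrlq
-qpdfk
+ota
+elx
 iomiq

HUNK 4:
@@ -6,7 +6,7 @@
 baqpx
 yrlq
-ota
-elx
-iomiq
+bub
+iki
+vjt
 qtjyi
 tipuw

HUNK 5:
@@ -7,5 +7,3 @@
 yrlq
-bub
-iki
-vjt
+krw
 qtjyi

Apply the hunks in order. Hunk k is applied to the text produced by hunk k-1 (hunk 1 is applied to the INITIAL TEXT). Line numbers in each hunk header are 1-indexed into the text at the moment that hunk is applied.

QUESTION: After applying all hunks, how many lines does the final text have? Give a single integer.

Answer: 14

Derivation:
Hunk 1: at line 4 remove [rueou,itrzj] add [xtz,baqpx,yrlq] -> 15 lines: eqpl lqna ylnpk kux xtz baqpx yrlq qpdfk pzrb lvle tqlxq mte hnmd muou nggzl
Hunk 2: at line 7 remove [pzrb,lvle,tqlxq] add [iomiq,qtjyi,tipuw] -> 15 lines: eqpl lqna ylnpk kux xtz baqpx yrlq qpdfk iomiq qtjyi tipuw mte hnmd muou nggzl
Hunk 3: at line 7 remove [qpdfk] add [ota,elx] -> 16 lines: eqpl lqna ylnpk kux xtz baqpx yrlq ota elx iomiq qtjyi tipuw mte hnmd muou nggzl
Hunk 4: at line 6 remove [ota,elx,iomiq] add [bub,iki,vjt] -> 16 lines: eqpl lqna ylnpk kux xtz baqpx yrlq bub iki vjt qtjyi tipuw mte hnmd muou nggzl
Hunk 5: at line 7 remove [bub,iki,vjt] add [krw] -> 14 lines: eqpl lqna ylnpk kux xtz baqpx yrlq krw qtjyi tipuw mte hnmd muou nggzl
Final line count: 14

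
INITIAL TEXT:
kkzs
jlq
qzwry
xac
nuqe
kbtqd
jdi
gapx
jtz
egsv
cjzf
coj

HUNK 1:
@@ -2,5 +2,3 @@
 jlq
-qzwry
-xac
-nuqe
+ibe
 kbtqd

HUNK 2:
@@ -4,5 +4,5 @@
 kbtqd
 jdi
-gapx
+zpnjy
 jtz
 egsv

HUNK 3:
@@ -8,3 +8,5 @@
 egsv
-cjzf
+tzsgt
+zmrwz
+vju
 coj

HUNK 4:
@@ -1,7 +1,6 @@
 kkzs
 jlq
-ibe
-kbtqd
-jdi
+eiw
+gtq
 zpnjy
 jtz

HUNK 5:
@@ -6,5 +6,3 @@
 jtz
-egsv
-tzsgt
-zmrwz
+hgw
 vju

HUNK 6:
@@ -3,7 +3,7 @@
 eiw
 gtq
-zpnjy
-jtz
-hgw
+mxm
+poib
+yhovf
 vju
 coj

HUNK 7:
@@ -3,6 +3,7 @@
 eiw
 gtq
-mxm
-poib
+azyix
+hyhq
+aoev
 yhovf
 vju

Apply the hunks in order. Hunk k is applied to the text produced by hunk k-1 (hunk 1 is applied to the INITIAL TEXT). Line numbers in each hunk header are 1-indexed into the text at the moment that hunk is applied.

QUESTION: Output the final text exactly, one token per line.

Hunk 1: at line 2 remove [qzwry,xac,nuqe] add [ibe] -> 10 lines: kkzs jlq ibe kbtqd jdi gapx jtz egsv cjzf coj
Hunk 2: at line 4 remove [gapx] add [zpnjy] -> 10 lines: kkzs jlq ibe kbtqd jdi zpnjy jtz egsv cjzf coj
Hunk 3: at line 8 remove [cjzf] add [tzsgt,zmrwz,vju] -> 12 lines: kkzs jlq ibe kbtqd jdi zpnjy jtz egsv tzsgt zmrwz vju coj
Hunk 4: at line 1 remove [ibe,kbtqd,jdi] add [eiw,gtq] -> 11 lines: kkzs jlq eiw gtq zpnjy jtz egsv tzsgt zmrwz vju coj
Hunk 5: at line 6 remove [egsv,tzsgt,zmrwz] add [hgw] -> 9 lines: kkzs jlq eiw gtq zpnjy jtz hgw vju coj
Hunk 6: at line 3 remove [zpnjy,jtz,hgw] add [mxm,poib,yhovf] -> 9 lines: kkzs jlq eiw gtq mxm poib yhovf vju coj
Hunk 7: at line 3 remove [mxm,poib] add [azyix,hyhq,aoev] -> 10 lines: kkzs jlq eiw gtq azyix hyhq aoev yhovf vju coj

Answer: kkzs
jlq
eiw
gtq
azyix
hyhq
aoev
yhovf
vju
coj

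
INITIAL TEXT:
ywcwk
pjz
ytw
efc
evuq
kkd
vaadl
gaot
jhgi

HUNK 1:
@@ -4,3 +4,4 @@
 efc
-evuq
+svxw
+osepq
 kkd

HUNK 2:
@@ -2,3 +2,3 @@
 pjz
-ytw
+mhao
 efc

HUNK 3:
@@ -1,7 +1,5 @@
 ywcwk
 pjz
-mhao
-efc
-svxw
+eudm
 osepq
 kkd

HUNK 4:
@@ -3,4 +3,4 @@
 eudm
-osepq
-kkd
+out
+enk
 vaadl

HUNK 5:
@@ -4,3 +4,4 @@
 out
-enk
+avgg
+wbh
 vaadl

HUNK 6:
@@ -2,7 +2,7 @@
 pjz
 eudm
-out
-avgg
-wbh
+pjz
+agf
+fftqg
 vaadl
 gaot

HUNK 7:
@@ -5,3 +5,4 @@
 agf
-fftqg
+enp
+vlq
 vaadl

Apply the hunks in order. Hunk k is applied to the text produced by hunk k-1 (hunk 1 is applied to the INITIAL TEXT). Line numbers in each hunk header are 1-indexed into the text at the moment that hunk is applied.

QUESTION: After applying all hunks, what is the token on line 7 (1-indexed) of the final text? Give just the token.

Answer: vlq

Derivation:
Hunk 1: at line 4 remove [evuq] add [svxw,osepq] -> 10 lines: ywcwk pjz ytw efc svxw osepq kkd vaadl gaot jhgi
Hunk 2: at line 2 remove [ytw] add [mhao] -> 10 lines: ywcwk pjz mhao efc svxw osepq kkd vaadl gaot jhgi
Hunk 3: at line 1 remove [mhao,efc,svxw] add [eudm] -> 8 lines: ywcwk pjz eudm osepq kkd vaadl gaot jhgi
Hunk 4: at line 3 remove [osepq,kkd] add [out,enk] -> 8 lines: ywcwk pjz eudm out enk vaadl gaot jhgi
Hunk 5: at line 4 remove [enk] add [avgg,wbh] -> 9 lines: ywcwk pjz eudm out avgg wbh vaadl gaot jhgi
Hunk 6: at line 2 remove [out,avgg,wbh] add [pjz,agf,fftqg] -> 9 lines: ywcwk pjz eudm pjz agf fftqg vaadl gaot jhgi
Hunk 7: at line 5 remove [fftqg] add [enp,vlq] -> 10 lines: ywcwk pjz eudm pjz agf enp vlq vaadl gaot jhgi
Final line 7: vlq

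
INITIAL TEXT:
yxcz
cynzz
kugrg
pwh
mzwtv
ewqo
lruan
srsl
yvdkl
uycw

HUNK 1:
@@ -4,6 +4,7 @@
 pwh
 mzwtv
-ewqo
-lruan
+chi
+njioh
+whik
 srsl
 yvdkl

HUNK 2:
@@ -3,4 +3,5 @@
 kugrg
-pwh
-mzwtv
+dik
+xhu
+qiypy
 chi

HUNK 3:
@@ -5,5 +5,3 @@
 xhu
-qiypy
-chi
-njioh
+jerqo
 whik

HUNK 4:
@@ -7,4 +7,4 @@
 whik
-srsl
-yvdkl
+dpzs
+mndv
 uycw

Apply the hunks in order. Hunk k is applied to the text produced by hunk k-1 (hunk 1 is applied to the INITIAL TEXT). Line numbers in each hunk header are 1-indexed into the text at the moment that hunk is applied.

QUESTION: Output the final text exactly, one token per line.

Hunk 1: at line 4 remove [ewqo,lruan] add [chi,njioh,whik] -> 11 lines: yxcz cynzz kugrg pwh mzwtv chi njioh whik srsl yvdkl uycw
Hunk 2: at line 3 remove [pwh,mzwtv] add [dik,xhu,qiypy] -> 12 lines: yxcz cynzz kugrg dik xhu qiypy chi njioh whik srsl yvdkl uycw
Hunk 3: at line 5 remove [qiypy,chi,njioh] add [jerqo] -> 10 lines: yxcz cynzz kugrg dik xhu jerqo whik srsl yvdkl uycw
Hunk 4: at line 7 remove [srsl,yvdkl] add [dpzs,mndv] -> 10 lines: yxcz cynzz kugrg dik xhu jerqo whik dpzs mndv uycw

Answer: yxcz
cynzz
kugrg
dik
xhu
jerqo
whik
dpzs
mndv
uycw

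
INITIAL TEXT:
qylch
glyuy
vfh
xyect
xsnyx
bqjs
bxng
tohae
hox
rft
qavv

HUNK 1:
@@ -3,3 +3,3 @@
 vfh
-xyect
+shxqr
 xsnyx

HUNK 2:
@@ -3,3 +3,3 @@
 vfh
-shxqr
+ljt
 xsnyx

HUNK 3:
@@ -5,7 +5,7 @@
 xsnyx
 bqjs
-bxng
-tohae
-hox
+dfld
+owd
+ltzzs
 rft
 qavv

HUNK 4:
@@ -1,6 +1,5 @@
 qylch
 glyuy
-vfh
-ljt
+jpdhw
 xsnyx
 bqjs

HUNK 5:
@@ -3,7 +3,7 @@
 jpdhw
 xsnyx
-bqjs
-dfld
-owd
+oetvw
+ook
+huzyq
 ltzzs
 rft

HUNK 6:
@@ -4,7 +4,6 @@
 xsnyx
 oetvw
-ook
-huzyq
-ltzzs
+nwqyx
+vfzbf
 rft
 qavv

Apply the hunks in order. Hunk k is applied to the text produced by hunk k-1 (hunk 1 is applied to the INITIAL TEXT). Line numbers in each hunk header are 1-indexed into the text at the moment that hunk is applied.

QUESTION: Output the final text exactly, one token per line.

Hunk 1: at line 3 remove [xyect] add [shxqr] -> 11 lines: qylch glyuy vfh shxqr xsnyx bqjs bxng tohae hox rft qavv
Hunk 2: at line 3 remove [shxqr] add [ljt] -> 11 lines: qylch glyuy vfh ljt xsnyx bqjs bxng tohae hox rft qavv
Hunk 3: at line 5 remove [bxng,tohae,hox] add [dfld,owd,ltzzs] -> 11 lines: qylch glyuy vfh ljt xsnyx bqjs dfld owd ltzzs rft qavv
Hunk 4: at line 1 remove [vfh,ljt] add [jpdhw] -> 10 lines: qylch glyuy jpdhw xsnyx bqjs dfld owd ltzzs rft qavv
Hunk 5: at line 3 remove [bqjs,dfld,owd] add [oetvw,ook,huzyq] -> 10 lines: qylch glyuy jpdhw xsnyx oetvw ook huzyq ltzzs rft qavv
Hunk 6: at line 4 remove [ook,huzyq,ltzzs] add [nwqyx,vfzbf] -> 9 lines: qylch glyuy jpdhw xsnyx oetvw nwqyx vfzbf rft qavv

Answer: qylch
glyuy
jpdhw
xsnyx
oetvw
nwqyx
vfzbf
rft
qavv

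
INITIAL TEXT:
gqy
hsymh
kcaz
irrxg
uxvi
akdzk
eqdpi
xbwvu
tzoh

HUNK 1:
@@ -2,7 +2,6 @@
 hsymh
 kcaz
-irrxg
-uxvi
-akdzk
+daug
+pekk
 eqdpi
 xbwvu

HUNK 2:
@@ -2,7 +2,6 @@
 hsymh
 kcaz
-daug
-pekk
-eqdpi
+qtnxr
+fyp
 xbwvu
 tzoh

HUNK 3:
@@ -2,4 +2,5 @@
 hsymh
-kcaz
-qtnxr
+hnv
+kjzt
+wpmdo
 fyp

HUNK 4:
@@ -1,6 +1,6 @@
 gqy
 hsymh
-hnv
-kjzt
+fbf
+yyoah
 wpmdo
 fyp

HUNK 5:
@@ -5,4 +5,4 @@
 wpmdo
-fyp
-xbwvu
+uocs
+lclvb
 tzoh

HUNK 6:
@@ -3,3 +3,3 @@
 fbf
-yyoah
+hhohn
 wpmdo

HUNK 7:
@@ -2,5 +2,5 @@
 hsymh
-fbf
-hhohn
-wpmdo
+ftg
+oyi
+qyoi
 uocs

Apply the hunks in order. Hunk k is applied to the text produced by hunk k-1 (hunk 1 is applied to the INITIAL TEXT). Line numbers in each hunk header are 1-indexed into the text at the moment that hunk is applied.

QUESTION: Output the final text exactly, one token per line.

Answer: gqy
hsymh
ftg
oyi
qyoi
uocs
lclvb
tzoh

Derivation:
Hunk 1: at line 2 remove [irrxg,uxvi,akdzk] add [daug,pekk] -> 8 lines: gqy hsymh kcaz daug pekk eqdpi xbwvu tzoh
Hunk 2: at line 2 remove [daug,pekk,eqdpi] add [qtnxr,fyp] -> 7 lines: gqy hsymh kcaz qtnxr fyp xbwvu tzoh
Hunk 3: at line 2 remove [kcaz,qtnxr] add [hnv,kjzt,wpmdo] -> 8 lines: gqy hsymh hnv kjzt wpmdo fyp xbwvu tzoh
Hunk 4: at line 1 remove [hnv,kjzt] add [fbf,yyoah] -> 8 lines: gqy hsymh fbf yyoah wpmdo fyp xbwvu tzoh
Hunk 5: at line 5 remove [fyp,xbwvu] add [uocs,lclvb] -> 8 lines: gqy hsymh fbf yyoah wpmdo uocs lclvb tzoh
Hunk 6: at line 3 remove [yyoah] add [hhohn] -> 8 lines: gqy hsymh fbf hhohn wpmdo uocs lclvb tzoh
Hunk 7: at line 2 remove [fbf,hhohn,wpmdo] add [ftg,oyi,qyoi] -> 8 lines: gqy hsymh ftg oyi qyoi uocs lclvb tzoh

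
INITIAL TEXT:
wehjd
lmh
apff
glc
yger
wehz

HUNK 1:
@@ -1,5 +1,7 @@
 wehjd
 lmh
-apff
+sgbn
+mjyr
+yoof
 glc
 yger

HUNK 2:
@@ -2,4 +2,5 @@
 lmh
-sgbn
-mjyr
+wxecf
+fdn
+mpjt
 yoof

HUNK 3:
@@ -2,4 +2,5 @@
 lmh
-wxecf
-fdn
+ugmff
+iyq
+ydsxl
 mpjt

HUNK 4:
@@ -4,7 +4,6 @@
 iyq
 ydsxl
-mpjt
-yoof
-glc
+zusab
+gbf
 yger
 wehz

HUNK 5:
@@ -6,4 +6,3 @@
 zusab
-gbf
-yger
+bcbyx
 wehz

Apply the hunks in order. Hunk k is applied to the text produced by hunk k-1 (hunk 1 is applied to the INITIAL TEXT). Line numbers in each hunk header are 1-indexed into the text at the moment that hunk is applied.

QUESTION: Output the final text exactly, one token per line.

Answer: wehjd
lmh
ugmff
iyq
ydsxl
zusab
bcbyx
wehz

Derivation:
Hunk 1: at line 1 remove [apff] add [sgbn,mjyr,yoof] -> 8 lines: wehjd lmh sgbn mjyr yoof glc yger wehz
Hunk 2: at line 2 remove [sgbn,mjyr] add [wxecf,fdn,mpjt] -> 9 lines: wehjd lmh wxecf fdn mpjt yoof glc yger wehz
Hunk 3: at line 2 remove [wxecf,fdn] add [ugmff,iyq,ydsxl] -> 10 lines: wehjd lmh ugmff iyq ydsxl mpjt yoof glc yger wehz
Hunk 4: at line 4 remove [mpjt,yoof,glc] add [zusab,gbf] -> 9 lines: wehjd lmh ugmff iyq ydsxl zusab gbf yger wehz
Hunk 5: at line 6 remove [gbf,yger] add [bcbyx] -> 8 lines: wehjd lmh ugmff iyq ydsxl zusab bcbyx wehz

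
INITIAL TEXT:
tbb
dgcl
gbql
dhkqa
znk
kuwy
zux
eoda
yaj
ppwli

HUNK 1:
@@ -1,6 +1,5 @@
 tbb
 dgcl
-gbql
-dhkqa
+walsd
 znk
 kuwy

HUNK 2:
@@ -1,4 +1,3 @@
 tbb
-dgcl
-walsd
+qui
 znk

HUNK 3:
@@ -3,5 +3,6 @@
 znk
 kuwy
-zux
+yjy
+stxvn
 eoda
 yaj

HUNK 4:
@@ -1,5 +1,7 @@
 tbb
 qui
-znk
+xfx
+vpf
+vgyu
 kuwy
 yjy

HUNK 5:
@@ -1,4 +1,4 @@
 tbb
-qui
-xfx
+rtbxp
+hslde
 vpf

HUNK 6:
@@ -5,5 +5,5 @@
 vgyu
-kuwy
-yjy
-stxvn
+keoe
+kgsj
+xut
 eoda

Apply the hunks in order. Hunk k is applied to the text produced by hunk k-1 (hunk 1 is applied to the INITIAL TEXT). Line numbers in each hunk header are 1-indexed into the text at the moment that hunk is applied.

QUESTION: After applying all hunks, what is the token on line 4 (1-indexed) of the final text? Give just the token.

Answer: vpf

Derivation:
Hunk 1: at line 1 remove [gbql,dhkqa] add [walsd] -> 9 lines: tbb dgcl walsd znk kuwy zux eoda yaj ppwli
Hunk 2: at line 1 remove [dgcl,walsd] add [qui] -> 8 lines: tbb qui znk kuwy zux eoda yaj ppwli
Hunk 3: at line 3 remove [zux] add [yjy,stxvn] -> 9 lines: tbb qui znk kuwy yjy stxvn eoda yaj ppwli
Hunk 4: at line 1 remove [znk] add [xfx,vpf,vgyu] -> 11 lines: tbb qui xfx vpf vgyu kuwy yjy stxvn eoda yaj ppwli
Hunk 5: at line 1 remove [qui,xfx] add [rtbxp,hslde] -> 11 lines: tbb rtbxp hslde vpf vgyu kuwy yjy stxvn eoda yaj ppwli
Hunk 6: at line 5 remove [kuwy,yjy,stxvn] add [keoe,kgsj,xut] -> 11 lines: tbb rtbxp hslde vpf vgyu keoe kgsj xut eoda yaj ppwli
Final line 4: vpf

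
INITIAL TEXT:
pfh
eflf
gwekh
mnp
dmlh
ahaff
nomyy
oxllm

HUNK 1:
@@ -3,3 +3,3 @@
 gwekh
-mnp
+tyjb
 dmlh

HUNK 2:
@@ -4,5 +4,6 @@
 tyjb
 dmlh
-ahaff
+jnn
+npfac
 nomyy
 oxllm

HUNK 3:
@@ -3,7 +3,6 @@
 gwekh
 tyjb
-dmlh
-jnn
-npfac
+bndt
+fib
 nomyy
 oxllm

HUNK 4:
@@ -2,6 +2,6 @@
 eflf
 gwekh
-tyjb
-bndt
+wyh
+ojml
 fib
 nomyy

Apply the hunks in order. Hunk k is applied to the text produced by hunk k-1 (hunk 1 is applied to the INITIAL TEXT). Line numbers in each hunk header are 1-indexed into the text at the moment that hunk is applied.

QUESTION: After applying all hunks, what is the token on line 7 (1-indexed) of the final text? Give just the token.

Hunk 1: at line 3 remove [mnp] add [tyjb] -> 8 lines: pfh eflf gwekh tyjb dmlh ahaff nomyy oxllm
Hunk 2: at line 4 remove [ahaff] add [jnn,npfac] -> 9 lines: pfh eflf gwekh tyjb dmlh jnn npfac nomyy oxllm
Hunk 3: at line 3 remove [dmlh,jnn,npfac] add [bndt,fib] -> 8 lines: pfh eflf gwekh tyjb bndt fib nomyy oxllm
Hunk 4: at line 2 remove [tyjb,bndt] add [wyh,ojml] -> 8 lines: pfh eflf gwekh wyh ojml fib nomyy oxllm
Final line 7: nomyy

Answer: nomyy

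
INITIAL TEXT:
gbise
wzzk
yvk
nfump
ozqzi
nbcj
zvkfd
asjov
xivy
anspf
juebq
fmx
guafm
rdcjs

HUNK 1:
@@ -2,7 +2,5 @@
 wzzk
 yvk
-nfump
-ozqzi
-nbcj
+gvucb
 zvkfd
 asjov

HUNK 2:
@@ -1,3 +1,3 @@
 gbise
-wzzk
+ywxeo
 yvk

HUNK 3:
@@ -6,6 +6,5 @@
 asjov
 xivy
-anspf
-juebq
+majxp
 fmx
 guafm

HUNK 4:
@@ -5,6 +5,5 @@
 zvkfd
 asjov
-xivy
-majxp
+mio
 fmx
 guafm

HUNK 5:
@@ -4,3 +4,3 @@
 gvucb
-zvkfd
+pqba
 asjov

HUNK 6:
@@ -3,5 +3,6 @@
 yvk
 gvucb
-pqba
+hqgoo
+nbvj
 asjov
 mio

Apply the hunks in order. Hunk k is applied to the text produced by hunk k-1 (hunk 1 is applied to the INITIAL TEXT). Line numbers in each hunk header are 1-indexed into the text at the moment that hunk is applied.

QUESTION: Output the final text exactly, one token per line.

Answer: gbise
ywxeo
yvk
gvucb
hqgoo
nbvj
asjov
mio
fmx
guafm
rdcjs

Derivation:
Hunk 1: at line 2 remove [nfump,ozqzi,nbcj] add [gvucb] -> 12 lines: gbise wzzk yvk gvucb zvkfd asjov xivy anspf juebq fmx guafm rdcjs
Hunk 2: at line 1 remove [wzzk] add [ywxeo] -> 12 lines: gbise ywxeo yvk gvucb zvkfd asjov xivy anspf juebq fmx guafm rdcjs
Hunk 3: at line 6 remove [anspf,juebq] add [majxp] -> 11 lines: gbise ywxeo yvk gvucb zvkfd asjov xivy majxp fmx guafm rdcjs
Hunk 4: at line 5 remove [xivy,majxp] add [mio] -> 10 lines: gbise ywxeo yvk gvucb zvkfd asjov mio fmx guafm rdcjs
Hunk 5: at line 4 remove [zvkfd] add [pqba] -> 10 lines: gbise ywxeo yvk gvucb pqba asjov mio fmx guafm rdcjs
Hunk 6: at line 3 remove [pqba] add [hqgoo,nbvj] -> 11 lines: gbise ywxeo yvk gvucb hqgoo nbvj asjov mio fmx guafm rdcjs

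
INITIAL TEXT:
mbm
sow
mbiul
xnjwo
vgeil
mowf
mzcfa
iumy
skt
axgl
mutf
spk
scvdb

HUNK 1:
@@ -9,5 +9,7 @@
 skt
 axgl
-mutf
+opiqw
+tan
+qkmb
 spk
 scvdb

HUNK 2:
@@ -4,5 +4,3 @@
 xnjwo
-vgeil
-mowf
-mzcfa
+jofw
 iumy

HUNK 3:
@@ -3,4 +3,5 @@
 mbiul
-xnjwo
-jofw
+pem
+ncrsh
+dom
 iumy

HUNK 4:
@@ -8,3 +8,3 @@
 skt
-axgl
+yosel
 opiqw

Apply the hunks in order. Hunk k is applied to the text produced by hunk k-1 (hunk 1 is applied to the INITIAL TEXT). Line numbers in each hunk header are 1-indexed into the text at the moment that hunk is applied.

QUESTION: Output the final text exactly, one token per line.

Hunk 1: at line 9 remove [mutf] add [opiqw,tan,qkmb] -> 15 lines: mbm sow mbiul xnjwo vgeil mowf mzcfa iumy skt axgl opiqw tan qkmb spk scvdb
Hunk 2: at line 4 remove [vgeil,mowf,mzcfa] add [jofw] -> 13 lines: mbm sow mbiul xnjwo jofw iumy skt axgl opiqw tan qkmb spk scvdb
Hunk 3: at line 3 remove [xnjwo,jofw] add [pem,ncrsh,dom] -> 14 lines: mbm sow mbiul pem ncrsh dom iumy skt axgl opiqw tan qkmb spk scvdb
Hunk 4: at line 8 remove [axgl] add [yosel] -> 14 lines: mbm sow mbiul pem ncrsh dom iumy skt yosel opiqw tan qkmb spk scvdb

Answer: mbm
sow
mbiul
pem
ncrsh
dom
iumy
skt
yosel
opiqw
tan
qkmb
spk
scvdb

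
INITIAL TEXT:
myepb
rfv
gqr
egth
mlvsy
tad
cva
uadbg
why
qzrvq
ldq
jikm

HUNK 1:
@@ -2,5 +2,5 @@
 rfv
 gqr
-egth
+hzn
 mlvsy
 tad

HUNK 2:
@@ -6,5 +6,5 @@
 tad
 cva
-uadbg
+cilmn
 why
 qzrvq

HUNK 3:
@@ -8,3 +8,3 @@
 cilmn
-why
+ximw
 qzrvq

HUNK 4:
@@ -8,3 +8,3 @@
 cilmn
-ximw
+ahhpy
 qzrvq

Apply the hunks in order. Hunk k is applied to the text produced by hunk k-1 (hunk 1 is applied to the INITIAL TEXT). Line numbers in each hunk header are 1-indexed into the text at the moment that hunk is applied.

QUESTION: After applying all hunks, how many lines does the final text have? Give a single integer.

Hunk 1: at line 2 remove [egth] add [hzn] -> 12 lines: myepb rfv gqr hzn mlvsy tad cva uadbg why qzrvq ldq jikm
Hunk 2: at line 6 remove [uadbg] add [cilmn] -> 12 lines: myepb rfv gqr hzn mlvsy tad cva cilmn why qzrvq ldq jikm
Hunk 3: at line 8 remove [why] add [ximw] -> 12 lines: myepb rfv gqr hzn mlvsy tad cva cilmn ximw qzrvq ldq jikm
Hunk 4: at line 8 remove [ximw] add [ahhpy] -> 12 lines: myepb rfv gqr hzn mlvsy tad cva cilmn ahhpy qzrvq ldq jikm
Final line count: 12

Answer: 12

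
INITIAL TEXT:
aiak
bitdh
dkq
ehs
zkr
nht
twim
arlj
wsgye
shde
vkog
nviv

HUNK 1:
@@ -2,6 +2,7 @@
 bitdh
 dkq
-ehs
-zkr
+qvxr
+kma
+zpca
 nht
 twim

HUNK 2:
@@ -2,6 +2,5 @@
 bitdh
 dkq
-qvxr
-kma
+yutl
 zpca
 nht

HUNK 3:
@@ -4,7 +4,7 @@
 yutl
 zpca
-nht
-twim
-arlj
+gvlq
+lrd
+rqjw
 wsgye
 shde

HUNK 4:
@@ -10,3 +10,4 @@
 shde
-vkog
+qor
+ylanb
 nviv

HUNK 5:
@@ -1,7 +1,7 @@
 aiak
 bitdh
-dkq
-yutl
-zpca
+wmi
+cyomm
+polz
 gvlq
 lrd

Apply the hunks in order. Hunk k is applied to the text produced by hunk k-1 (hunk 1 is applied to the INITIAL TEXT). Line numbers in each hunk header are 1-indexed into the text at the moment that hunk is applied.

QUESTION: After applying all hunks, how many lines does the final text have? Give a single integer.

Answer: 13

Derivation:
Hunk 1: at line 2 remove [ehs,zkr] add [qvxr,kma,zpca] -> 13 lines: aiak bitdh dkq qvxr kma zpca nht twim arlj wsgye shde vkog nviv
Hunk 2: at line 2 remove [qvxr,kma] add [yutl] -> 12 lines: aiak bitdh dkq yutl zpca nht twim arlj wsgye shde vkog nviv
Hunk 3: at line 4 remove [nht,twim,arlj] add [gvlq,lrd,rqjw] -> 12 lines: aiak bitdh dkq yutl zpca gvlq lrd rqjw wsgye shde vkog nviv
Hunk 4: at line 10 remove [vkog] add [qor,ylanb] -> 13 lines: aiak bitdh dkq yutl zpca gvlq lrd rqjw wsgye shde qor ylanb nviv
Hunk 5: at line 1 remove [dkq,yutl,zpca] add [wmi,cyomm,polz] -> 13 lines: aiak bitdh wmi cyomm polz gvlq lrd rqjw wsgye shde qor ylanb nviv
Final line count: 13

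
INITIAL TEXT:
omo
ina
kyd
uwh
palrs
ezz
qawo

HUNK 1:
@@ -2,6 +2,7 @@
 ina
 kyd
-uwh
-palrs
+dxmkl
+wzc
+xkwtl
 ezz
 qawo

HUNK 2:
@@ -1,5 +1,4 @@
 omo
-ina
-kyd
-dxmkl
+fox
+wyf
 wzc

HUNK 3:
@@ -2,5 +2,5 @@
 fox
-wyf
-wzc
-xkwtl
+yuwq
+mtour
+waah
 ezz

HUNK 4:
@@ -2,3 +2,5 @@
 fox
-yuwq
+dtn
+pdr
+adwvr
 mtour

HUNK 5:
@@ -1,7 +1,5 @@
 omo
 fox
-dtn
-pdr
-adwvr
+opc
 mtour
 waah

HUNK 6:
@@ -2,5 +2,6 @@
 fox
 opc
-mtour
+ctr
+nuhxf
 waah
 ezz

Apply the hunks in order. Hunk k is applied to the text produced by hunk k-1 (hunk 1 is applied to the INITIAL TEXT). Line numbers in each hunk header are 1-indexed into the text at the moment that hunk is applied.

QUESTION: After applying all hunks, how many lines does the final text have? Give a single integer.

Answer: 8

Derivation:
Hunk 1: at line 2 remove [uwh,palrs] add [dxmkl,wzc,xkwtl] -> 8 lines: omo ina kyd dxmkl wzc xkwtl ezz qawo
Hunk 2: at line 1 remove [ina,kyd,dxmkl] add [fox,wyf] -> 7 lines: omo fox wyf wzc xkwtl ezz qawo
Hunk 3: at line 2 remove [wyf,wzc,xkwtl] add [yuwq,mtour,waah] -> 7 lines: omo fox yuwq mtour waah ezz qawo
Hunk 4: at line 2 remove [yuwq] add [dtn,pdr,adwvr] -> 9 lines: omo fox dtn pdr adwvr mtour waah ezz qawo
Hunk 5: at line 1 remove [dtn,pdr,adwvr] add [opc] -> 7 lines: omo fox opc mtour waah ezz qawo
Hunk 6: at line 2 remove [mtour] add [ctr,nuhxf] -> 8 lines: omo fox opc ctr nuhxf waah ezz qawo
Final line count: 8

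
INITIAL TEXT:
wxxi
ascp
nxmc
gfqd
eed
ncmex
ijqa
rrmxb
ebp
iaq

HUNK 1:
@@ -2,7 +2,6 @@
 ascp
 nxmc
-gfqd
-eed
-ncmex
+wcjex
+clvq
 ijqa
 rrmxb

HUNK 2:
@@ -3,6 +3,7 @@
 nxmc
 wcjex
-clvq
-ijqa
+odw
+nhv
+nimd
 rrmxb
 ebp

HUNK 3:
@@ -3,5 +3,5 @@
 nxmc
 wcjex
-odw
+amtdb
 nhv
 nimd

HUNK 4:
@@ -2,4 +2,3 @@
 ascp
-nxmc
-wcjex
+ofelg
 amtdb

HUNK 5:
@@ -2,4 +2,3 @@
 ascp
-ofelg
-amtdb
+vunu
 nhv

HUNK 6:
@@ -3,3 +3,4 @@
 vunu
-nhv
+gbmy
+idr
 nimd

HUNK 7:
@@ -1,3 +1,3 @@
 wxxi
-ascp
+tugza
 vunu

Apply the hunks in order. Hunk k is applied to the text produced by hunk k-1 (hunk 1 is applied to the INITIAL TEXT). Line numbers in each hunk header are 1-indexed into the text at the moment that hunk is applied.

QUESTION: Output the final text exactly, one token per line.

Hunk 1: at line 2 remove [gfqd,eed,ncmex] add [wcjex,clvq] -> 9 lines: wxxi ascp nxmc wcjex clvq ijqa rrmxb ebp iaq
Hunk 2: at line 3 remove [clvq,ijqa] add [odw,nhv,nimd] -> 10 lines: wxxi ascp nxmc wcjex odw nhv nimd rrmxb ebp iaq
Hunk 3: at line 3 remove [odw] add [amtdb] -> 10 lines: wxxi ascp nxmc wcjex amtdb nhv nimd rrmxb ebp iaq
Hunk 4: at line 2 remove [nxmc,wcjex] add [ofelg] -> 9 lines: wxxi ascp ofelg amtdb nhv nimd rrmxb ebp iaq
Hunk 5: at line 2 remove [ofelg,amtdb] add [vunu] -> 8 lines: wxxi ascp vunu nhv nimd rrmxb ebp iaq
Hunk 6: at line 3 remove [nhv] add [gbmy,idr] -> 9 lines: wxxi ascp vunu gbmy idr nimd rrmxb ebp iaq
Hunk 7: at line 1 remove [ascp] add [tugza] -> 9 lines: wxxi tugza vunu gbmy idr nimd rrmxb ebp iaq

Answer: wxxi
tugza
vunu
gbmy
idr
nimd
rrmxb
ebp
iaq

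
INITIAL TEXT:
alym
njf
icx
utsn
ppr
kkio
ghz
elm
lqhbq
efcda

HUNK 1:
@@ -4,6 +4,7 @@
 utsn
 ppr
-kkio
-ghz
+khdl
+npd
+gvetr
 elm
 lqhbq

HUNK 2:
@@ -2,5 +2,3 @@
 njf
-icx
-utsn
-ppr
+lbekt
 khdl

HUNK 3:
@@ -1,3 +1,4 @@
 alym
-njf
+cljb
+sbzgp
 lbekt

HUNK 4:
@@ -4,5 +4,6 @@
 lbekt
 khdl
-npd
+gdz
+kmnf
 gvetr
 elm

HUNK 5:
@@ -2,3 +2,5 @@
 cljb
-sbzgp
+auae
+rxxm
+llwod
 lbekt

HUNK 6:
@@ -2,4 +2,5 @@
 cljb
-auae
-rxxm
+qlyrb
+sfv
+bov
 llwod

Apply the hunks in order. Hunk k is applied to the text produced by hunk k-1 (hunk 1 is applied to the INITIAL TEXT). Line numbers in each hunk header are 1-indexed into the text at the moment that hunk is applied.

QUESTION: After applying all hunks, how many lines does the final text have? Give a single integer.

Hunk 1: at line 4 remove [kkio,ghz] add [khdl,npd,gvetr] -> 11 lines: alym njf icx utsn ppr khdl npd gvetr elm lqhbq efcda
Hunk 2: at line 2 remove [icx,utsn,ppr] add [lbekt] -> 9 lines: alym njf lbekt khdl npd gvetr elm lqhbq efcda
Hunk 3: at line 1 remove [njf] add [cljb,sbzgp] -> 10 lines: alym cljb sbzgp lbekt khdl npd gvetr elm lqhbq efcda
Hunk 4: at line 4 remove [npd] add [gdz,kmnf] -> 11 lines: alym cljb sbzgp lbekt khdl gdz kmnf gvetr elm lqhbq efcda
Hunk 5: at line 2 remove [sbzgp] add [auae,rxxm,llwod] -> 13 lines: alym cljb auae rxxm llwod lbekt khdl gdz kmnf gvetr elm lqhbq efcda
Hunk 6: at line 2 remove [auae,rxxm] add [qlyrb,sfv,bov] -> 14 lines: alym cljb qlyrb sfv bov llwod lbekt khdl gdz kmnf gvetr elm lqhbq efcda
Final line count: 14

Answer: 14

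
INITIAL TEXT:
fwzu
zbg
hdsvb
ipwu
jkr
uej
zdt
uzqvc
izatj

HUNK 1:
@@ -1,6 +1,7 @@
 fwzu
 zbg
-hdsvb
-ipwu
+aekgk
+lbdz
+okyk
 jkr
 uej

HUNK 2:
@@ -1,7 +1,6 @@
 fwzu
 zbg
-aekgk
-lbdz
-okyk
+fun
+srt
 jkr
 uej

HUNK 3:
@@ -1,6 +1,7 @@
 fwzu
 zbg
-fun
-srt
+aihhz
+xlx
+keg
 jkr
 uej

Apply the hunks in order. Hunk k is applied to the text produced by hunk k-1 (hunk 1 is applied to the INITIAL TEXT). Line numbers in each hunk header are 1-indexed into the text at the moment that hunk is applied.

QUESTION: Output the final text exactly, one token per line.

Hunk 1: at line 1 remove [hdsvb,ipwu] add [aekgk,lbdz,okyk] -> 10 lines: fwzu zbg aekgk lbdz okyk jkr uej zdt uzqvc izatj
Hunk 2: at line 1 remove [aekgk,lbdz,okyk] add [fun,srt] -> 9 lines: fwzu zbg fun srt jkr uej zdt uzqvc izatj
Hunk 3: at line 1 remove [fun,srt] add [aihhz,xlx,keg] -> 10 lines: fwzu zbg aihhz xlx keg jkr uej zdt uzqvc izatj

Answer: fwzu
zbg
aihhz
xlx
keg
jkr
uej
zdt
uzqvc
izatj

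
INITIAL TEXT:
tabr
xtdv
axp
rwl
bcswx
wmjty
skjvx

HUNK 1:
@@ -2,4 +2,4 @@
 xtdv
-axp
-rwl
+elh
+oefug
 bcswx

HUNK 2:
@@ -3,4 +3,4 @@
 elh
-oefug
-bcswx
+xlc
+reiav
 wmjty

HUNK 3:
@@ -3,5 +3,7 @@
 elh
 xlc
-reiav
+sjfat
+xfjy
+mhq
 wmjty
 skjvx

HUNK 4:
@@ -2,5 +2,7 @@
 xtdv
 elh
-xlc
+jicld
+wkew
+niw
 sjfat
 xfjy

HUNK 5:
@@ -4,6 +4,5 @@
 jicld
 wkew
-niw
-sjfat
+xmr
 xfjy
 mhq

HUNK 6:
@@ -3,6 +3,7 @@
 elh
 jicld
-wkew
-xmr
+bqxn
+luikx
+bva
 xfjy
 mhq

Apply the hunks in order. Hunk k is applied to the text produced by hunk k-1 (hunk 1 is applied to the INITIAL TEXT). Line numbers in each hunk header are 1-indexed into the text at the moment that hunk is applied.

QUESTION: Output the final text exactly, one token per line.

Hunk 1: at line 2 remove [axp,rwl] add [elh,oefug] -> 7 lines: tabr xtdv elh oefug bcswx wmjty skjvx
Hunk 2: at line 3 remove [oefug,bcswx] add [xlc,reiav] -> 7 lines: tabr xtdv elh xlc reiav wmjty skjvx
Hunk 3: at line 3 remove [reiav] add [sjfat,xfjy,mhq] -> 9 lines: tabr xtdv elh xlc sjfat xfjy mhq wmjty skjvx
Hunk 4: at line 2 remove [xlc] add [jicld,wkew,niw] -> 11 lines: tabr xtdv elh jicld wkew niw sjfat xfjy mhq wmjty skjvx
Hunk 5: at line 4 remove [niw,sjfat] add [xmr] -> 10 lines: tabr xtdv elh jicld wkew xmr xfjy mhq wmjty skjvx
Hunk 6: at line 3 remove [wkew,xmr] add [bqxn,luikx,bva] -> 11 lines: tabr xtdv elh jicld bqxn luikx bva xfjy mhq wmjty skjvx

Answer: tabr
xtdv
elh
jicld
bqxn
luikx
bva
xfjy
mhq
wmjty
skjvx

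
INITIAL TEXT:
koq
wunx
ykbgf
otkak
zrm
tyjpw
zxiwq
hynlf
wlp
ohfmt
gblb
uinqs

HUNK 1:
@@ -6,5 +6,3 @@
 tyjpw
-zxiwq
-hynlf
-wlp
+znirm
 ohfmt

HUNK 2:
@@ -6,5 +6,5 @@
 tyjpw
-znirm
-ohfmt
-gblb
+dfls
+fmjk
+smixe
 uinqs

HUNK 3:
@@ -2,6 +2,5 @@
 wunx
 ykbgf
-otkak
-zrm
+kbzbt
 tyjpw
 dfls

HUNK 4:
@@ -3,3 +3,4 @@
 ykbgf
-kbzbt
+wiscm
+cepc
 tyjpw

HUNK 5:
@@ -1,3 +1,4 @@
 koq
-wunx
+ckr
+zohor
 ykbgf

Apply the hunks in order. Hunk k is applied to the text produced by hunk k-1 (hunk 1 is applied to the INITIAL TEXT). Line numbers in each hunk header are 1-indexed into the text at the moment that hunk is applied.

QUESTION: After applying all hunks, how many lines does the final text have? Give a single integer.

Hunk 1: at line 6 remove [zxiwq,hynlf,wlp] add [znirm] -> 10 lines: koq wunx ykbgf otkak zrm tyjpw znirm ohfmt gblb uinqs
Hunk 2: at line 6 remove [znirm,ohfmt,gblb] add [dfls,fmjk,smixe] -> 10 lines: koq wunx ykbgf otkak zrm tyjpw dfls fmjk smixe uinqs
Hunk 3: at line 2 remove [otkak,zrm] add [kbzbt] -> 9 lines: koq wunx ykbgf kbzbt tyjpw dfls fmjk smixe uinqs
Hunk 4: at line 3 remove [kbzbt] add [wiscm,cepc] -> 10 lines: koq wunx ykbgf wiscm cepc tyjpw dfls fmjk smixe uinqs
Hunk 5: at line 1 remove [wunx] add [ckr,zohor] -> 11 lines: koq ckr zohor ykbgf wiscm cepc tyjpw dfls fmjk smixe uinqs
Final line count: 11

Answer: 11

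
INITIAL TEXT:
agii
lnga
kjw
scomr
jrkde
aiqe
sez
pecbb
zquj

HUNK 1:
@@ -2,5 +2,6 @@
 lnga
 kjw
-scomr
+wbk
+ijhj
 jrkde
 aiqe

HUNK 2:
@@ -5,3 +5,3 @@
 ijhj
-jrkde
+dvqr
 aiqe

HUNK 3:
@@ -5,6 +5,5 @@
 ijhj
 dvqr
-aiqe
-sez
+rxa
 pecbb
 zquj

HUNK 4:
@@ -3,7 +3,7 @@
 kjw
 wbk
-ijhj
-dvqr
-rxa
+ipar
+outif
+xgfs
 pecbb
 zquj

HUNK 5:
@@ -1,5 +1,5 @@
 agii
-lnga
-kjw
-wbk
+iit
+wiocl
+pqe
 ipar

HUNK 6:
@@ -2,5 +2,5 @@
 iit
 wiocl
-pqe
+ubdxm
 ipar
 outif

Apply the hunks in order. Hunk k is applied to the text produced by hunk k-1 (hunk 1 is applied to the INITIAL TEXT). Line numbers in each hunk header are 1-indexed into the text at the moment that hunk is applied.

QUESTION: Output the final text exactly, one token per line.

Answer: agii
iit
wiocl
ubdxm
ipar
outif
xgfs
pecbb
zquj

Derivation:
Hunk 1: at line 2 remove [scomr] add [wbk,ijhj] -> 10 lines: agii lnga kjw wbk ijhj jrkde aiqe sez pecbb zquj
Hunk 2: at line 5 remove [jrkde] add [dvqr] -> 10 lines: agii lnga kjw wbk ijhj dvqr aiqe sez pecbb zquj
Hunk 3: at line 5 remove [aiqe,sez] add [rxa] -> 9 lines: agii lnga kjw wbk ijhj dvqr rxa pecbb zquj
Hunk 4: at line 3 remove [ijhj,dvqr,rxa] add [ipar,outif,xgfs] -> 9 lines: agii lnga kjw wbk ipar outif xgfs pecbb zquj
Hunk 5: at line 1 remove [lnga,kjw,wbk] add [iit,wiocl,pqe] -> 9 lines: agii iit wiocl pqe ipar outif xgfs pecbb zquj
Hunk 6: at line 2 remove [pqe] add [ubdxm] -> 9 lines: agii iit wiocl ubdxm ipar outif xgfs pecbb zquj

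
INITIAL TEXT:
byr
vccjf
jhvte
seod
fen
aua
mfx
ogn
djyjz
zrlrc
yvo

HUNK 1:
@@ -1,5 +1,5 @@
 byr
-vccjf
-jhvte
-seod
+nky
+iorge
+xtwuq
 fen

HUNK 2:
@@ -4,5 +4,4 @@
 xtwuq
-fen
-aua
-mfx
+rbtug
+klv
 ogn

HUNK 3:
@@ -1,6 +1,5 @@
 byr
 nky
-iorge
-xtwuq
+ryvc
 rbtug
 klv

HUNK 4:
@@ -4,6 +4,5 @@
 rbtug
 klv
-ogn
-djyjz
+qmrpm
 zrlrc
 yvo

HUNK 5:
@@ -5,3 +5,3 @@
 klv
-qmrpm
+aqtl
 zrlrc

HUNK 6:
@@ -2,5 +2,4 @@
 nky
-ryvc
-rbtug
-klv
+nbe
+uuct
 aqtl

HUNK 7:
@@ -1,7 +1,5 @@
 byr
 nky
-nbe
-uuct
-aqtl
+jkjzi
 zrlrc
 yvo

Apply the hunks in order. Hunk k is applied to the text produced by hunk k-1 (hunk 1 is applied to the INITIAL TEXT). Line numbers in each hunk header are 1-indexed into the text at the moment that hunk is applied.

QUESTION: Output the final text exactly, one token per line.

Hunk 1: at line 1 remove [vccjf,jhvte,seod] add [nky,iorge,xtwuq] -> 11 lines: byr nky iorge xtwuq fen aua mfx ogn djyjz zrlrc yvo
Hunk 2: at line 4 remove [fen,aua,mfx] add [rbtug,klv] -> 10 lines: byr nky iorge xtwuq rbtug klv ogn djyjz zrlrc yvo
Hunk 3: at line 1 remove [iorge,xtwuq] add [ryvc] -> 9 lines: byr nky ryvc rbtug klv ogn djyjz zrlrc yvo
Hunk 4: at line 4 remove [ogn,djyjz] add [qmrpm] -> 8 lines: byr nky ryvc rbtug klv qmrpm zrlrc yvo
Hunk 5: at line 5 remove [qmrpm] add [aqtl] -> 8 lines: byr nky ryvc rbtug klv aqtl zrlrc yvo
Hunk 6: at line 2 remove [ryvc,rbtug,klv] add [nbe,uuct] -> 7 lines: byr nky nbe uuct aqtl zrlrc yvo
Hunk 7: at line 1 remove [nbe,uuct,aqtl] add [jkjzi] -> 5 lines: byr nky jkjzi zrlrc yvo

Answer: byr
nky
jkjzi
zrlrc
yvo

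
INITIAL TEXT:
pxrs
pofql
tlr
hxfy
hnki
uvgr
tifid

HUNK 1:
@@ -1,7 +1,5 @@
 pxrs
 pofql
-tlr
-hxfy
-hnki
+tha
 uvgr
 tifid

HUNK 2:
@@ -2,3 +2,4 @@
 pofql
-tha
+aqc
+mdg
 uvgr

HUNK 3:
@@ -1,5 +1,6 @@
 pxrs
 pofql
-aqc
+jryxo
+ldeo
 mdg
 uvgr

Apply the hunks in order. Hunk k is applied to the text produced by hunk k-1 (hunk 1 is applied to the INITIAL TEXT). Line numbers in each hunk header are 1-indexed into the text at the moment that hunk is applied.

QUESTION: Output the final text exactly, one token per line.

Hunk 1: at line 1 remove [tlr,hxfy,hnki] add [tha] -> 5 lines: pxrs pofql tha uvgr tifid
Hunk 2: at line 2 remove [tha] add [aqc,mdg] -> 6 lines: pxrs pofql aqc mdg uvgr tifid
Hunk 3: at line 1 remove [aqc] add [jryxo,ldeo] -> 7 lines: pxrs pofql jryxo ldeo mdg uvgr tifid

Answer: pxrs
pofql
jryxo
ldeo
mdg
uvgr
tifid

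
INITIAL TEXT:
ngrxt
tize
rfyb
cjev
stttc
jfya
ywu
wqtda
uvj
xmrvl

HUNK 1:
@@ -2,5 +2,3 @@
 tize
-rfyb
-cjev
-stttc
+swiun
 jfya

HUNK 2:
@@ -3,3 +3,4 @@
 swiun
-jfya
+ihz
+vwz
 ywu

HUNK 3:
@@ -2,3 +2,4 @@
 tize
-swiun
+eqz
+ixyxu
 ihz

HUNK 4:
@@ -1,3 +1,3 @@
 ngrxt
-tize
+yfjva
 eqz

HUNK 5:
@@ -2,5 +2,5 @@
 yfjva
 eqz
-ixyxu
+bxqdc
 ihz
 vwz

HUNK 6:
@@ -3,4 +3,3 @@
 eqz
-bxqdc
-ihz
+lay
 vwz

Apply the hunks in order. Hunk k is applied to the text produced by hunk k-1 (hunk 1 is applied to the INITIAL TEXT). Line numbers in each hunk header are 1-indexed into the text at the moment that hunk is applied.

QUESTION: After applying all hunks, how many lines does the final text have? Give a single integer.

Answer: 9

Derivation:
Hunk 1: at line 2 remove [rfyb,cjev,stttc] add [swiun] -> 8 lines: ngrxt tize swiun jfya ywu wqtda uvj xmrvl
Hunk 2: at line 3 remove [jfya] add [ihz,vwz] -> 9 lines: ngrxt tize swiun ihz vwz ywu wqtda uvj xmrvl
Hunk 3: at line 2 remove [swiun] add [eqz,ixyxu] -> 10 lines: ngrxt tize eqz ixyxu ihz vwz ywu wqtda uvj xmrvl
Hunk 4: at line 1 remove [tize] add [yfjva] -> 10 lines: ngrxt yfjva eqz ixyxu ihz vwz ywu wqtda uvj xmrvl
Hunk 5: at line 2 remove [ixyxu] add [bxqdc] -> 10 lines: ngrxt yfjva eqz bxqdc ihz vwz ywu wqtda uvj xmrvl
Hunk 6: at line 3 remove [bxqdc,ihz] add [lay] -> 9 lines: ngrxt yfjva eqz lay vwz ywu wqtda uvj xmrvl
Final line count: 9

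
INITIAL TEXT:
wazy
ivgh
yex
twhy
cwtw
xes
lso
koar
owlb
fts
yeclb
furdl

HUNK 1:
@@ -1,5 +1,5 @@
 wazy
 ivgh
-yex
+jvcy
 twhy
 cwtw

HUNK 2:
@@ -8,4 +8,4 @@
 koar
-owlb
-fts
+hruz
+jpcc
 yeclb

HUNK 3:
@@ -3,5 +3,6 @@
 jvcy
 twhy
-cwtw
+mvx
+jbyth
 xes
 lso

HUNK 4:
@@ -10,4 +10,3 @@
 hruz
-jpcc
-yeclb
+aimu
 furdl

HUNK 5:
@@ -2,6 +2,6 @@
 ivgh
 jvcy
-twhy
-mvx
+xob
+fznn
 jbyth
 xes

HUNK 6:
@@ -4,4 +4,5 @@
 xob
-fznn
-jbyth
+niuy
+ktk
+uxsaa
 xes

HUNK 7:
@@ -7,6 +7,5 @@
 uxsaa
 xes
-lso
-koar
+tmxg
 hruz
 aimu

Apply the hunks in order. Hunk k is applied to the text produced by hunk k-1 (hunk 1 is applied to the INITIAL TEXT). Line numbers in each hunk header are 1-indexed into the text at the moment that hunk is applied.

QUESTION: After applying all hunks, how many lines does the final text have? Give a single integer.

Answer: 12

Derivation:
Hunk 1: at line 1 remove [yex] add [jvcy] -> 12 lines: wazy ivgh jvcy twhy cwtw xes lso koar owlb fts yeclb furdl
Hunk 2: at line 8 remove [owlb,fts] add [hruz,jpcc] -> 12 lines: wazy ivgh jvcy twhy cwtw xes lso koar hruz jpcc yeclb furdl
Hunk 3: at line 3 remove [cwtw] add [mvx,jbyth] -> 13 lines: wazy ivgh jvcy twhy mvx jbyth xes lso koar hruz jpcc yeclb furdl
Hunk 4: at line 10 remove [jpcc,yeclb] add [aimu] -> 12 lines: wazy ivgh jvcy twhy mvx jbyth xes lso koar hruz aimu furdl
Hunk 5: at line 2 remove [twhy,mvx] add [xob,fznn] -> 12 lines: wazy ivgh jvcy xob fznn jbyth xes lso koar hruz aimu furdl
Hunk 6: at line 4 remove [fznn,jbyth] add [niuy,ktk,uxsaa] -> 13 lines: wazy ivgh jvcy xob niuy ktk uxsaa xes lso koar hruz aimu furdl
Hunk 7: at line 7 remove [lso,koar] add [tmxg] -> 12 lines: wazy ivgh jvcy xob niuy ktk uxsaa xes tmxg hruz aimu furdl
Final line count: 12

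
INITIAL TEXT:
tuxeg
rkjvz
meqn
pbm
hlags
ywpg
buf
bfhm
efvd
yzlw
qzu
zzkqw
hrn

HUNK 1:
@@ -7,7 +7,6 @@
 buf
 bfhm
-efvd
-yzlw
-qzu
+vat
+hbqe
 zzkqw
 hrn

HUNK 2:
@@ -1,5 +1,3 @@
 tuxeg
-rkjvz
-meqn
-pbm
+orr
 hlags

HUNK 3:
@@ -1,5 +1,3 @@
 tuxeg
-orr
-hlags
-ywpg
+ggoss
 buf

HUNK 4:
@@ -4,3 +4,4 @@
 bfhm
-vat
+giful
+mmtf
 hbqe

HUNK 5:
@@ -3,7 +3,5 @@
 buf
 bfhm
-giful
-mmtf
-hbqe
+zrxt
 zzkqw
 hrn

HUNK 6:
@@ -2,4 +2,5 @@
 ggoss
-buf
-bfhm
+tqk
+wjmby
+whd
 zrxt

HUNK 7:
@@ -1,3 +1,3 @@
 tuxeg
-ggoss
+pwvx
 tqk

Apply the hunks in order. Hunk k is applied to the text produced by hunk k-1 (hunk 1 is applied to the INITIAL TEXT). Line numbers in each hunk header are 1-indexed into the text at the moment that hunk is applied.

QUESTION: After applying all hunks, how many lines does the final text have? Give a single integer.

Answer: 8

Derivation:
Hunk 1: at line 7 remove [efvd,yzlw,qzu] add [vat,hbqe] -> 12 lines: tuxeg rkjvz meqn pbm hlags ywpg buf bfhm vat hbqe zzkqw hrn
Hunk 2: at line 1 remove [rkjvz,meqn,pbm] add [orr] -> 10 lines: tuxeg orr hlags ywpg buf bfhm vat hbqe zzkqw hrn
Hunk 3: at line 1 remove [orr,hlags,ywpg] add [ggoss] -> 8 lines: tuxeg ggoss buf bfhm vat hbqe zzkqw hrn
Hunk 4: at line 4 remove [vat] add [giful,mmtf] -> 9 lines: tuxeg ggoss buf bfhm giful mmtf hbqe zzkqw hrn
Hunk 5: at line 3 remove [giful,mmtf,hbqe] add [zrxt] -> 7 lines: tuxeg ggoss buf bfhm zrxt zzkqw hrn
Hunk 6: at line 2 remove [buf,bfhm] add [tqk,wjmby,whd] -> 8 lines: tuxeg ggoss tqk wjmby whd zrxt zzkqw hrn
Hunk 7: at line 1 remove [ggoss] add [pwvx] -> 8 lines: tuxeg pwvx tqk wjmby whd zrxt zzkqw hrn
Final line count: 8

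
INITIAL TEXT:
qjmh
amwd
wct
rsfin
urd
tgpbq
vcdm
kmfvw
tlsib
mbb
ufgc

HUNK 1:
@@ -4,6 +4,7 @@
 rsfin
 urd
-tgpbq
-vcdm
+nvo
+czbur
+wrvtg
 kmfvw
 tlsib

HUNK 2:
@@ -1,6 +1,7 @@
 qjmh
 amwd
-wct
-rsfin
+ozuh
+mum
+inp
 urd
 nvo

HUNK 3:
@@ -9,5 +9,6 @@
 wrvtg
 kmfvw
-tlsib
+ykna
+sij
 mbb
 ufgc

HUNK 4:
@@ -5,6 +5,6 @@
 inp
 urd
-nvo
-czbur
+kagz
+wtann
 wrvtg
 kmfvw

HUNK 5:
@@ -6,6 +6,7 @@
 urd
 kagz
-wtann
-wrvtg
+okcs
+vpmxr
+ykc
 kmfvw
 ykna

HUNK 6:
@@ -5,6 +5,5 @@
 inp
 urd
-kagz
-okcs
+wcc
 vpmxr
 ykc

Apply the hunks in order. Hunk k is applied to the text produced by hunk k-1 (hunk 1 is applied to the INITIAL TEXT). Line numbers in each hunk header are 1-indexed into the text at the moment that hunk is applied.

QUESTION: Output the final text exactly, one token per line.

Answer: qjmh
amwd
ozuh
mum
inp
urd
wcc
vpmxr
ykc
kmfvw
ykna
sij
mbb
ufgc

Derivation:
Hunk 1: at line 4 remove [tgpbq,vcdm] add [nvo,czbur,wrvtg] -> 12 lines: qjmh amwd wct rsfin urd nvo czbur wrvtg kmfvw tlsib mbb ufgc
Hunk 2: at line 1 remove [wct,rsfin] add [ozuh,mum,inp] -> 13 lines: qjmh amwd ozuh mum inp urd nvo czbur wrvtg kmfvw tlsib mbb ufgc
Hunk 3: at line 9 remove [tlsib] add [ykna,sij] -> 14 lines: qjmh amwd ozuh mum inp urd nvo czbur wrvtg kmfvw ykna sij mbb ufgc
Hunk 4: at line 5 remove [nvo,czbur] add [kagz,wtann] -> 14 lines: qjmh amwd ozuh mum inp urd kagz wtann wrvtg kmfvw ykna sij mbb ufgc
Hunk 5: at line 6 remove [wtann,wrvtg] add [okcs,vpmxr,ykc] -> 15 lines: qjmh amwd ozuh mum inp urd kagz okcs vpmxr ykc kmfvw ykna sij mbb ufgc
Hunk 6: at line 5 remove [kagz,okcs] add [wcc] -> 14 lines: qjmh amwd ozuh mum inp urd wcc vpmxr ykc kmfvw ykna sij mbb ufgc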